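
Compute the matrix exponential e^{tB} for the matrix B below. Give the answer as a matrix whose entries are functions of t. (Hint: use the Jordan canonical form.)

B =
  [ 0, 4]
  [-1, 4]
e^{tB} =
  [-2*t*exp(2*t) + exp(2*t), 4*t*exp(2*t)]
  [-t*exp(2*t), 2*t*exp(2*t) + exp(2*t)]

Strategy: write B = P · J · P⁻¹ where J is a Jordan canonical form, so e^{tB} = P · e^{tJ} · P⁻¹, and e^{tJ} can be computed block-by-block.

B has Jordan form
J =
  [2, 1]
  [0, 2]
(up to reordering of blocks).

Per-block formulas:
  For a 2×2 Jordan block J_2(2): exp(t · J_2(2)) = e^(2t)·(I + t·N), where N is the 2×2 nilpotent shift.

After assembling e^{tJ} and conjugating by P, we get:

e^{tB} =
  [-2*t*exp(2*t) + exp(2*t), 4*t*exp(2*t)]
  [-t*exp(2*t), 2*t*exp(2*t) + exp(2*t)]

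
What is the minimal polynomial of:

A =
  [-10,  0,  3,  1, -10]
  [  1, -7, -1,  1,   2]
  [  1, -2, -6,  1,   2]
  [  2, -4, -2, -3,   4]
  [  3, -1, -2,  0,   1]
x^2 + 10*x + 25

The characteristic polynomial is χ_A(x) = (x + 5)^5, so the eigenvalues are known. The minimal polynomial is
  m_A(x) = Π_λ (x − λ)^{k_λ}
where k_λ is the size of the *largest* Jordan block for λ (equivalently, the smallest k with (A − λI)^k v = 0 for every generalised eigenvector v of λ).

  λ = -5: largest Jordan block has size 2, contributing (x + 5)^2

So m_A(x) = (x + 5)^2 = x^2 + 10*x + 25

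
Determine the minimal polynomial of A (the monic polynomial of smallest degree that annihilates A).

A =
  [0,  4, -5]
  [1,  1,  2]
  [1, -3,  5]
x^3 - 6*x^2 + 12*x - 8

The characteristic polynomial is χ_A(x) = (x - 2)^3, so the eigenvalues are known. The minimal polynomial is
  m_A(x) = Π_λ (x − λ)^{k_λ}
where k_λ is the size of the *largest* Jordan block for λ (equivalently, the smallest k with (A − λI)^k v = 0 for every generalised eigenvector v of λ).

  λ = 2: largest Jordan block has size 3, contributing (x − 2)^3

So m_A(x) = (x - 2)^3 = x^3 - 6*x^2 + 12*x - 8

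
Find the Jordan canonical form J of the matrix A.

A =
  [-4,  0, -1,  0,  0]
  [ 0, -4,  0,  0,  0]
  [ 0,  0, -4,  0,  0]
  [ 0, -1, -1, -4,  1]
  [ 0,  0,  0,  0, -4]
J_2(-4) ⊕ J_2(-4) ⊕ J_1(-4)

The characteristic polynomial is
  det(x·I − A) = x^5 + 20*x^4 + 160*x^3 + 640*x^2 + 1280*x + 1024 = (x + 4)^5

Eigenvalues and multiplicities (the geometric multiplicity of λ is n − rank(A − λI), which equals the number of Jordan blocks for λ):
  λ = -4: algebraic multiplicity = 5, geometric multiplicity = 3

Determining the block sizes for each eigenvalue:
  λ = -4: with am = 5 and gm = 3, the partition is not yet determined (e.g. several partitions of 5 into 3 parts exist). Let N = A − (-4)·I. Computing rank(N^1) = 2, rank(N^2) = 0; the number of blocks of size ≥ j is rank(N^{j−1}) − rank(N^j), giving [3, 2]. So we have 2 block(s) of size 2, 1 block(s) of size 1 → block sizes [2, 2, 1]

Assembling the blocks gives a Jordan form
J =
  [-4,  1,  0,  0,  0]
  [ 0, -4,  0,  0,  0]
  [ 0,  0, -4,  1,  0]
  [ 0,  0,  0, -4,  0]
  [ 0,  0,  0,  0, -4]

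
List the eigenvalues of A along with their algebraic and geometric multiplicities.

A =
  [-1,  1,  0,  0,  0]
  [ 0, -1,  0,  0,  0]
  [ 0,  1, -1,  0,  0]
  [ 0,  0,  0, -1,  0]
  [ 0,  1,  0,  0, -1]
λ = -1: alg = 5, geom = 4

Step 1 — factor the characteristic polynomial to read off the algebraic multiplicities:
  χ_A(x) = (x + 1)^5

Step 2 — compute geometric multiplicities via the rank-nullity identity g(λ) = n − rank(A − λI):
  rank(A − (-1)·I) = 1, so dim ker(A − (-1)·I) = n − 1 = 4

Summary:
  λ = -1: algebraic multiplicity = 5, geometric multiplicity = 4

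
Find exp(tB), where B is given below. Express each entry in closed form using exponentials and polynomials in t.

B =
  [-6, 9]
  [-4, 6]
e^{tB} =
  [1 - 6*t, 9*t]
  [-4*t, 6*t + 1]

Strategy: write B = P · J · P⁻¹ where J is a Jordan canonical form, so e^{tB} = P · e^{tJ} · P⁻¹, and e^{tJ} can be computed block-by-block.

B has Jordan form
J =
  [0, 1]
  [0, 0]
(up to reordering of blocks).

Per-block formulas:
  For a 2×2 Jordan block J_2(0): exp(t · J_2(0)) = e^(0t)·(I + t·N), where N is the 2×2 nilpotent shift.

After assembling e^{tJ} and conjugating by P, we get:

e^{tB} =
  [1 - 6*t, 9*t]
  [-4*t, 6*t + 1]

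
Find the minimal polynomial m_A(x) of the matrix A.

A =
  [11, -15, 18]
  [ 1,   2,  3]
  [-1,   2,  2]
x^3 - 15*x^2 + 75*x - 125

The characteristic polynomial is χ_A(x) = (x - 5)^3, so the eigenvalues are known. The minimal polynomial is
  m_A(x) = Π_λ (x − λ)^{k_λ}
where k_λ is the size of the *largest* Jordan block for λ (equivalently, the smallest k with (A − λI)^k v = 0 for every generalised eigenvector v of λ).

  λ = 5: largest Jordan block has size 3, contributing (x − 5)^3

So m_A(x) = (x - 5)^3 = x^3 - 15*x^2 + 75*x - 125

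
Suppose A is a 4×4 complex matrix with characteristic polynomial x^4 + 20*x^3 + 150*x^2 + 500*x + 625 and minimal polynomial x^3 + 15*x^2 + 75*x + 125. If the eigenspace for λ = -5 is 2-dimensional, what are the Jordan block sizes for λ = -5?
Block sizes for λ = -5: [3, 1]

Step 1 — from the characteristic polynomial, algebraic multiplicity of λ = -5 is 4. From dim ker(A − (-5)·I) = 2, there are exactly 2 Jordan blocks for λ = -5.
Step 2 — from the minimal polynomial, the factor (x + 5)^3 tells us the largest block for λ = -5 has size 3.
Step 3 — with total size 4, 2 blocks, and largest block 3, the block sizes (in nonincreasing order) are [3, 1].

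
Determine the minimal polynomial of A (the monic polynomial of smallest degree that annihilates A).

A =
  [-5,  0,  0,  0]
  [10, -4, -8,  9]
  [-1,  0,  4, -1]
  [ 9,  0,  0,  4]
x^4 + x^3 - 36*x^2 - 16*x + 320

The characteristic polynomial is χ_A(x) = (x - 4)^2*(x + 4)*(x + 5), so the eigenvalues are known. The minimal polynomial is
  m_A(x) = Π_λ (x − λ)^{k_λ}
where k_λ is the size of the *largest* Jordan block for λ (equivalently, the smallest k with (A − λI)^k v = 0 for every generalised eigenvector v of λ).

  λ = -5: largest Jordan block has size 1, contributing (x + 5)
  λ = -4: largest Jordan block has size 1, contributing (x + 4)
  λ = 4: largest Jordan block has size 2, contributing (x − 4)^2

So m_A(x) = (x - 4)^2*(x + 4)*(x + 5) = x^4 + x^3 - 36*x^2 - 16*x + 320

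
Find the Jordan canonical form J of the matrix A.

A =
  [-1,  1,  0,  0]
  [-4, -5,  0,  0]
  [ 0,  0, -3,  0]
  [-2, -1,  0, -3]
J_2(-3) ⊕ J_1(-3) ⊕ J_1(-3)

The characteristic polynomial is
  det(x·I − A) = x^4 + 12*x^3 + 54*x^2 + 108*x + 81 = (x + 3)^4

Eigenvalues and multiplicities (the geometric multiplicity of λ is n − rank(A − λI), which equals the number of Jordan blocks for λ):
  λ = -3: algebraic multiplicity = 4, geometric multiplicity = 3

Determining the block sizes for each eigenvalue:
  λ = -3: 3 blocks summing to 4 forces exactly one block of size 2 and the rest size 1 → block sizes [2, 1, 1]

Assembling the blocks gives a Jordan form
J =
  [-3,  1,  0,  0]
  [ 0, -3,  0,  0]
  [ 0,  0, -3,  0]
  [ 0,  0,  0, -3]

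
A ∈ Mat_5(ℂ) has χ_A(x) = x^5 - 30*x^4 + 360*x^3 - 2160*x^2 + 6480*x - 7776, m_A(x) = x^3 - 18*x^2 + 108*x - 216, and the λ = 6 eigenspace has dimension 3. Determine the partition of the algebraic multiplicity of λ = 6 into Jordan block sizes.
Block sizes for λ = 6: [3, 1, 1]

Step 1 — from the characteristic polynomial, algebraic multiplicity of λ = 6 is 5. From dim ker(A − (6)·I) = 3, there are exactly 3 Jordan blocks for λ = 6.
Step 2 — from the minimal polynomial, the factor (x − 6)^3 tells us the largest block for λ = 6 has size 3.
Step 3 — with total size 5, 3 blocks, and largest block 3, the block sizes (in nonincreasing order) are [3, 1, 1].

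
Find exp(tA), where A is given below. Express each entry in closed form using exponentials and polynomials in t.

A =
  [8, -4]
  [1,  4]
e^{tA} =
  [2*t*exp(6*t) + exp(6*t), -4*t*exp(6*t)]
  [t*exp(6*t), -2*t*exp(6*t) + exp(6*t)]

Strategy: write A = P · J · P⁻¹ where J is a Jordan canonical form, so e^{tA} = P · e^{tJ} · P⁻¹, and e^{tJ} can be computed block-by-block.

A has Jordan form
J =
  [6, 1]
  [0, 6]
(up to reordering of blocks).

Per-block formulas:
  For a 2×2 Jordan block J_2(6): exp(t · J_2(6)) = e^(6t)·(I + t·N), where N is the 2×2 nilpotent shift.

After assembling e^{tJ} and conjugating by P, we get:

e^{tA} =
  [2*t*exp(6*t) + exp(6*t), -4*t*exp(6*t)]
  [t*exp(6*t), -2*t*exp(6*t) + exp(6*t)]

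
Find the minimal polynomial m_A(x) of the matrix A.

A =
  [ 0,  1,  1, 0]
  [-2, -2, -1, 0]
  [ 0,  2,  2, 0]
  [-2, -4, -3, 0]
x^3

The characteristic polynomial is χ_A(x) = x^4, so the eigenvalues are known. The minimal polynomial is
  m_A(x) = Π_λ (x − λ)^{k_λ}
where k_λ is the size of the *largest* Jordan block for λ (equivalently, the smallest k with (A − λI)^k v = 0 for every generalised eigenvector v of λ).

  λ = 0: largest Jordan block has size 3, contributing (x − 0)^3

So m_A(x) = x^3 = x^3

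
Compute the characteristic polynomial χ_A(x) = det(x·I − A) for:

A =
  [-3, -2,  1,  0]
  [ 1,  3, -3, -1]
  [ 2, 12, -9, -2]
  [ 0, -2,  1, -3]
x^4 + 12*x^3 + 54*x^2 + 108*x + 81

Expanding det(x·I − A) (e.g. by cofactor expansion or by noting that A is similar to its Jordan form J, which has the same characteristic polynomial as A) gives
  χ_A(x) = x^4 + 12*x^3 + 54*x^2 + 108*x + 81
which factors as (x + 3)^4. The eigenvalues (with algebraic multiplicities) are λ = -3 with multiplicity 4.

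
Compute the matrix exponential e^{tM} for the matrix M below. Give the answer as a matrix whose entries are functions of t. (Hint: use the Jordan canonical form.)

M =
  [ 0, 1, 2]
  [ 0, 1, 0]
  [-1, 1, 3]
e^{tM} =
  [-exp(2*t) + 2*exp(t), exp(2*t) - exp(t), 2*exp(2*t) - 2*exp(t)]
  [0, exp(t), 0]
  [-exp(2*t) + exp(t), exp(2*t) - exp(t), 2*exp(2*t) - exp(t)]

Strategy: write M = P · J · P⁻¹ where J is a Jordan canonical form, so e^{tM} = P · e^{tJ} · P⁻¹, and e^{tJ} can be computed block-by-block.

M has Jordan form
J =
  [1, 0, 0]
  [0, 1, 0]
  [0, 0, 2]
(up to reordering of blocks).

Per-block formulas:
  For a 1×1 block at λ = 1: exp(t · [1]) = [e^(1t)].
  For a 1×1 block at λ = 2: exp(t · [2]) = [e^(2t)].

After assembling e^{tJ} and conjugating by P, we get:

e^{tM} =
  [-exp(2*t) + 2*exp(t), exp(2*t) - exp(t), 2*exp(2*t) - 2*exp(t)]
  [0, exp(t), 0]
  [-exp(2*t) + exp(t), exp(2*t) - exp(t), 2*exp(2*t) - exp(t)]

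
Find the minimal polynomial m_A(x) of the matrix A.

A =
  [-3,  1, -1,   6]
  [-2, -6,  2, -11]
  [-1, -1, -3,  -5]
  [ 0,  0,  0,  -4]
x^2 + 8*x + 16

The characteristic polynomial is χ_A(x) = (x + 4)^4, so the eigenvalues are known. The minimal polynomial is
  m_A(x) = Π_λ (x − λ)^{k_λ}
where k_λ is the size of the *largest* Jordan block for λ (equivalently, the smallest k with (A − λI)^k v = 0 for every generalised eigenvector v of λ).

  λ = -4: largest Jordan block has size 2, contributing (x + 4)^2

So m_A(x) = (x + 4)^2 = x^2 + 8*x + 16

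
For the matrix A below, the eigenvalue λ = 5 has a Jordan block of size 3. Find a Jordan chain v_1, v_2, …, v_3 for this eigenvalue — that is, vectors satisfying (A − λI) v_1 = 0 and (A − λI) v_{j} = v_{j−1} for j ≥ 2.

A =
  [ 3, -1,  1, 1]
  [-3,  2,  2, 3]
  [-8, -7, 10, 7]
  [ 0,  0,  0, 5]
A Jordan chain for λ = 5 of length 3:
v_1 = (-1, -1, -3, 0)ᵀ
v_2 = (-2, -3, -8, 0)ᵀ
v_3 = (1, 0, 0, 0)ᵀ

Let N = A − (5)·I. We want v_3 with N^3 v_3 = 0 but N^2 v_3 ≠ 0; then v_{j-1} := N · v_j for j = 3, …, 2.

Pick v_3 = (1, 0, 0, 0)ᵀ.
Then v_2 = N · v_3 = (-2, -3, -8, 0)ᵀ.
Then v_1 = N · v_2 = (-1, -1, -3, 0)ᵀ.

Sanity check: (A − (5)·I) v_1 = (0, 0, 0, 0)ᵀ = 0. ✓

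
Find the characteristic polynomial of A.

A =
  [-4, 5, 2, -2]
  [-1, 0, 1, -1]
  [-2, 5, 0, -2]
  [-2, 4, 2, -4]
x^4 + 8*x^3 + 24*x^2 + 32*x + 16

Expanding det(x·I − A) (e.g. by cofactor expansion or by noting that A is similar to its Jordan form J, which has the same characteristic polynomial as A) gives
  χ_A(x) = x^4 + 8*x^3 + 24*x^2 + 32*x + 16
which factors as (x + 2)^4. The eigenvalues (with algebraic multiplicities) are λ = -2 with multiplicity 4.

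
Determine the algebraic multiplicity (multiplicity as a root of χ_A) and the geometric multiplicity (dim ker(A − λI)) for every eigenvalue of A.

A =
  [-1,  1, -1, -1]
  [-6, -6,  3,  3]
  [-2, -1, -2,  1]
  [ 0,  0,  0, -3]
λ = -3: alg = 4, geom = 3

Step 1 — factor the characteristic polynomial to read off the algebraic multiplicities:
  χ_A(x) = (x + 3)^4

Step 2 — compute geometric multiplicities via the rank-nullity identity g(λ) = n − rank(A − λI):
  rank(A − (-3)·I) = 1, so dim ker(A − (-3)·I) = n − 1 = 3

Summary:
  λ = -3: algebraic multiplicity = 4, geometric multiplicity = 3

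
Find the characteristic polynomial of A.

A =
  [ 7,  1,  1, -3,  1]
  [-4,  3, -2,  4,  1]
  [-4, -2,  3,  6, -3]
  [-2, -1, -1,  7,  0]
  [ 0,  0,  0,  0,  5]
x^5 - 25*x^4 + 250*x^3 - 1250*x^2 + 3125*x - 3125

Expanding det(x·I − A) (e.g. by cofactor expansion or by noting that A is similar to its Jordan form J, which has the same characteristic polynomial as A) gives
  χ_A(x) = x^5 - 25*x^4 + 250*x^3 - 1250*x^2 + 3125*x - 3125
which factors as (x - 5)^5. The eigenvalues (with algebraic multiplicities) are λ = 5 with multiplicity 5.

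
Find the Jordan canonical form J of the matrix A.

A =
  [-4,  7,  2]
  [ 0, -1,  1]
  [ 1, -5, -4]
J_3(-3)

The characteristic polynomial is
  det(x·I − A) = x^3 + 9*x^2 + 27*x + 27 = (x + 3)^3

Eigenvalues and multiplicities (the geometric multiplicity of λ is n − rank(A − λI), which equals the number of Jordan blocks for λ):
  λ = -3: algebraic multiplicity = 3, geometric multiplicity = 1

Determining the block sizes for each eigenvalue:
  λ = -3: one block (gm = 1), so the single block has size am = 3 → block sizes [3]

Assembling the blocks gives a Jordan form
J =
  [-3,  1,  0]
  [ 0, -3,  1]
  [ 0,  0, -3]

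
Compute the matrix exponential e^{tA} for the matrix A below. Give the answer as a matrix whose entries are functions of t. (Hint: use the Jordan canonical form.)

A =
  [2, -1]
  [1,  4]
e^{tA} =
  [-t*exp(3*t) + exp(3*t), -t*exp(3*t)]
  [t*exp(3*t), t*exp(3*t) + exp(3*t)]

Strategy: write A = P · J · P⁻¹ where J is a Jordan canonical form, so e^{tA} = P · e^{tJ} · P⁻¹, and e^{tJ} can be computed block-by-block.

A has Jordan form
J =
  [3, 1]
  [0, 3]
(up to reordering of blocks).

Per-block formulas:
  For a 2×2 Jordan block J_2(3): exp(t · J_2(3)) = e^(3t)·(I + t·N), where N is the 2×2 nilpotent shift.

After assembling e^{tJ} and conjugating by P, we get:

e^{tA} =
  [-t*exp(3*t) + exp(3*t), -t*exp(3*t)]
  [t*exp(3*t), t*exp(3*t) + exp(3*t)]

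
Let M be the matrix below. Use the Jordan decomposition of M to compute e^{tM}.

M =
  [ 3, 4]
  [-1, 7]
e^{tM} =
  [-2*t*exp(5*t) + exp(5*t), 4*t*exp(5*t)]
  [-t*exp(5*t), 2*t*exp(5*t) + exp(5*t)]

Strategy: write M = P · J · P⁻¹ where J is a Jordan canonical form, so e^{tM} = P · e^{tJ} · P⁻¹, and e^{tJ} can be computed block-by-block.

M has Jordan form
J =
  [5, 1]
  [0, 5]
(up to reordering of blocks).

Per-block formulas:
  For a 2×2 Jordan block J_2(5): exp(t · J_2(5)) = e^(5t)·(I + t·N), where N is the 2×2 nilpotent shift.

After assembling e^{tJ} and conjugating by P, we get:

e^{tM} =
  [-2*t*exp(5*t) + exp(5*t), 4*t*exp(5*t)]
  [-t*exp(5*t), 2*t*exp(5*t) + exp(5*t)]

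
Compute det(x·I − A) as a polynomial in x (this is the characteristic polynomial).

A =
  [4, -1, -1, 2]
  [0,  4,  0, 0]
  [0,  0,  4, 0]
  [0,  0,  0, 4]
x^4 - 16*x^3 + 96*x^2 - 256*x + 256

Expanding det(x·I − A) (e.g. by cofactor expansion or by noting that A is similar to its Jordan form J, which has the same characteristic polynomial as A) gives
  χ_A(x) = x^4 - 16*x^3 + 96*x^2 - 256*x + 256
which factors as (x - 4)^4. The eigenvalues (with algebraic multiplicities) are λ = 4 with multiplicity 4.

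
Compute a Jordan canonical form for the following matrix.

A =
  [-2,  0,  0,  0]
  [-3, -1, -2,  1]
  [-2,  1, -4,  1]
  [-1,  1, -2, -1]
J_2(-2) ⊕ J_2(-2)

The characteristic polynomial is
  det(x·I − A) = x^4 + 8*x^3 + 24*x^2 + 32*x + 16 = (x + 2)^4

Eigenvalues and multiplicities (the geometric multiplicity of λ is n − rank(A − λI), which equals the number of Jordan blocks for λ):
  λ = -2: algebraic multiplicity = 4, geometric multiplicity = 2

Determining the block sizes for each eigenvalue:
  λ = -2: with am = 4 and gm = 2, the partition is not yet determined (e.g. several partitions of 4 into 2 parts exist). Let N = A − (-2)·I. Computing rank(N^1) = 2, rank(N^2) = 0; the number of blocks of size ≥ j is rank(N^{j−1}) − rank(N^j), giving [2, 2]. So we have 2 block(s) of size 2 → block sizes [2, 2]

Assembling the blocks gives a Jordan form
J =
  [-2,  1,  0,  0]
  [ 0, -2,  0,  0]
  [ 0,  0, -2,  1]
  [ 0,  0,  0, -2]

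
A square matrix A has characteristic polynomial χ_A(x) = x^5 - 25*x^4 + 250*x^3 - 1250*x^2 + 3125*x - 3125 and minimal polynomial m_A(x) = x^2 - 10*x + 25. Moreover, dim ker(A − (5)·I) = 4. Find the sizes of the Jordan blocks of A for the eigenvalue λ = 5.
Block sizes for λ = 5: [2, 1, 1, 1]

Step 1 — from the characteristic polynomial, algebraic multiplicity of λ = 5 is 5. From dim ker(A − (5)·I) = 4, there are exactly 4 Jordan blocks for λ = 5.
Step 2 — from the minimal polynomial, the factor (x − 5)^2 tells us the largest block for λ = 5 has size 2.
Step 3 — with total size 5, 4 blocks, and largest block 2, the block sizes (in nonincreasing order) are [2, 1, 1, 1].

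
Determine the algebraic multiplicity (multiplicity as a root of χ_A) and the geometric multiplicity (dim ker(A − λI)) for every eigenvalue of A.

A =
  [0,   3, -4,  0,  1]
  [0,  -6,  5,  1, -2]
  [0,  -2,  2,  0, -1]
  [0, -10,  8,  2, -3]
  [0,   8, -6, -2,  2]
λ = 0: alg = 5, geom = 2

Step 1 — factor the characteristic polynomial to read off the algebraic multiplicities:
  χ_A(x) = x^5

Step 2 — compute geometric multiplicities via the rank-nullity identity g(λ) = n − rank(A − λI):
  rank(A − (0)·I) = 3, so dim ker(A − (0)·I) = n − 3 = 2

Summary:
  λ = 0: algebraic multiplicity = 5, geometric multiplicity = 2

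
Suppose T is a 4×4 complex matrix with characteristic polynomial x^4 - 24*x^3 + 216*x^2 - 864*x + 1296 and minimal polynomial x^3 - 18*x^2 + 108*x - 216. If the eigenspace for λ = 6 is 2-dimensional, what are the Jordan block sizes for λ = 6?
Block sizes for λ = 6: [3, 1]

Step 1 — from the characteristic polynomial, algebraic multiplicity of λ = 6 is 4. From dim ker(T − (6)·I) = 2, there are exactly 2 Jordan blocks for λ = 6.
Step 2 — from the minimal polynomial, the factor (x − 6)^3 tells us the largest block for λ = 6 has size 3.
Step 3 — with total size 4, 2 blocks, and largest block 3, the block sizes (in nonincreasing order) are [3, 1].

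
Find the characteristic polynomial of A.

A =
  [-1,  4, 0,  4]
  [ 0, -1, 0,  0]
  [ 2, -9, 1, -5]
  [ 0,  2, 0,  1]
x^4 - 2*x^2 + 1

Expanding det(x·I − A) (e.g. by cofactor expansion or by noting that A is similar to its Jordan form J, which has the same characteristic polynomial as A) gives
  χ_A(x) = x^4 - 2*x^2 + 1
which factors as (x - 1)^2*(x + 1)^2. The eigenvalues (with algebraic multiplicities) are λ = -1 with multiplicity 2, λ = 1 with multiplicity 2.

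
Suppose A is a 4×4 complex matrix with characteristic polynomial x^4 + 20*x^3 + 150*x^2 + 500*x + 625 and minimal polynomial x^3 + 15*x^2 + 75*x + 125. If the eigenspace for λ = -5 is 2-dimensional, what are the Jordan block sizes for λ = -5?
Block sizes for λ = -5: [3, 1]

Step 1 — from the characteristic polynomial, algebraic multiplicity of λ = -5 is 4. From dim ker(A − (-5)·I) = 2, there are exactly 2 Jordan blocks for λ = -5.
Step 2 — from the minimal polynomial, the factor (x + 5)^3 tells us the largest block for λ = -5 has size 3.
Step 3 — with total size 4, 2 blocks, and largest block 3, the block sizes (in nonincreasing order) are [3, 1].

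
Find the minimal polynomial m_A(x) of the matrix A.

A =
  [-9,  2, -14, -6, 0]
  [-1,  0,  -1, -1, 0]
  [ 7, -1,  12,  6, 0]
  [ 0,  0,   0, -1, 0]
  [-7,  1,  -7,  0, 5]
x^4 - 2*x^3 - 12*x^2 - 14*x - 5

The characteristic polynomial is χ_A(x) = (x - 5)^2*(x + 1)^3, so the eigenvalues are known. The minimal polynomial is
  m_A(x) = Π_λ (x − λ)^{k_λ}
where k_λ is the size of the *largest* Jordan block for λ (equivalently, the smallest k with (A − λI)^k v = 0 for every generalised eigenvector v of λ).

  λ = -1: largest Jordan block has size 3, contributing (x + 1)^3
  λ = 5: largest Jordan block has size 1, contributing (x − 5)

So m_A(x) = (x - 5)*(x + 1)^3 = x^4 - 2*x^3 - 12*x^2 - 14*x - 5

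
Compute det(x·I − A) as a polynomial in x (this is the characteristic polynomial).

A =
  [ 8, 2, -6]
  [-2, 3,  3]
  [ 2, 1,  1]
x^3 - 12*x^2 + 48*x - 64

Expanding det(x·I − A) (e.g. by cofactor expansion or by noting that A is similar to its Jordan form J, which has the same characteristic polynomial as A) gives
  χ_A(x) = x^3 - 12*x^2 + 48*x - 64
which factors as (x - 4)^3. The eigenvalues (with algebraic multiplicities) are λ = 4 with multiplicity 3.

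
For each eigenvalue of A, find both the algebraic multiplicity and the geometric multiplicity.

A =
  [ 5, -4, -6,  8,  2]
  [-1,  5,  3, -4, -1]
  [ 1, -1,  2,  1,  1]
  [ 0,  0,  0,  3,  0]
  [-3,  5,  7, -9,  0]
λ = 3: alg = 5, geom = 3

Step 1 — factor the characteristic polynomial to read off the algebraic multiplicities:
  χ_A(x) = (x - 3)^5

Step 2 — compute geometric multiplicities via the rank-nullity identity g(λ) = n − rank(A − λI):
  rank(A − (3)·I) = 2, so dim ker(A − (3)·I) = n − 2 = 3

Summary:
  λ = 3: algebraic multiplicity = 5, geometric multiplicity = 3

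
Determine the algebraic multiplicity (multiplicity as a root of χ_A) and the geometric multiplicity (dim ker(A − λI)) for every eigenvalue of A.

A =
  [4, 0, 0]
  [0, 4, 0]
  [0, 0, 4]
λ = 4: alg = 3, geom = 3

Step 1 — factor the characteristic polynomial to read off the algebraic multiplicities:
  χ_A(x) = (x - 4)^3

Step 2 — compute geometric multiplicities via the rank-nullity identity g(λ) = n − rank(A − λI):
  rank(A − (4)·I) = 0, so dim ker(A − (4)·I) = n − 0 = 3

Summary:
  λ = 4: algebraic multiplicity = 3, geometric multiplicity = 3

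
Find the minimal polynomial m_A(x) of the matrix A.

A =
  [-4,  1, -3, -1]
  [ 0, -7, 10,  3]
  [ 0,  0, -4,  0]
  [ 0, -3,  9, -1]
x^3 + 12*x^2 + 48*x + 64

The characteristic polynomial is χ_A(x) = (x + 4)^4, so the eigenvalues are known. The minimal polynomial is
  m_A(x) = Π_λ (x − λ)^{k_λ}
where k_λ is the size of the *largest* Jordan block for λ (equivalently, the smallest k with (A − λI)^k v = 0 for every generalised eigenvector v of λ).

  λ = -4: largest Jordan block has size 3, contributing (x + 4)^3

So m_A(x) = (x + 4)^3 = x^3 + 12*x^2 + 48*x + 64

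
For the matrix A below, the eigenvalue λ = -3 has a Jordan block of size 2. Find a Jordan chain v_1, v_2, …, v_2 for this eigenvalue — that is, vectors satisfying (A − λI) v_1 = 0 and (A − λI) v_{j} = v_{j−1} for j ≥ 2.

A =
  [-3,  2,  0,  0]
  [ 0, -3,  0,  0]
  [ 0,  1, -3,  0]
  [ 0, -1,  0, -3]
A Jordan chain for λ = -3 of length 2:
v_1 = (2, 0, 1, -1)ᵀ
v_2 = (0, 1, 0, 0)ᵀ

Let N = A − (-3)·I. We want v_2 with N^2 v_2 = 0 but N^1 v_2 ≠ 0; then v_{j-1} := N · v_j for j = 2, …, 2.

Pick v_2 = (0, 1, 0, 0)ᵀ.
Then v_1 = N · v_2 = (2, 0, 1, -1)ᵀ.

Sanity check: (A − (-3)·I) v_1 = (0, 0, 0, 0)ᵀ = 0. ✓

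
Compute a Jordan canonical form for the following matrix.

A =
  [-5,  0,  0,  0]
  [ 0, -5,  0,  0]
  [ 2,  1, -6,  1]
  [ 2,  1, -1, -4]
J_2(-5) ⊕ J_1(-5) ⊕ J_1(-5)

The characteristic polynomial is
  det(x·I − A) = x^4 + 20*x^3 + 150*x^2 + 500*x + 625 = (x + 5)^4

Eigenvalues and multiplicities (the geometric multiplicity of λ is n − rank(A − λI), which equals the number of Jordan blocks for λ):
  λ = -5: algebraic multiplicity = 4, geometric multiplicity = 3

Determining the block sizes for each eigenvalue:
  λ = -5: 3 blocks summing to 4 forces exactly one block of size 2 and the rest size 1 → block sizes [2, 1, 1]

Assembling the blocks gives a Jordan form
J =
  [-5,  1,  0,  0]
  [ 0, -5,  0,  0]
  [ 0,  0, -5,  0]
  [ 0,  0,  0, -5]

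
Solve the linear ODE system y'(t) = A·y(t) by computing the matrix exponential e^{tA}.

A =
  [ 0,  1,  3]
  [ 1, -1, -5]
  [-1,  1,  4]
e^{tA} =
  [-t^2*exp(t)/2 - t*exp(t) + exp(t), t*exp(t), t^2*exp(t)/2 + 3*t*exp(t)]
  [t^2*exp(t) + t*exp(t), -2*t*exp(t) + exp(t), -t^2*exp(t) - 5*t*exp(t)]
  [-t^2*exp(t)/2 - t*exp(t), t*exp(t), t^2*exp(t)/2 + 3*t*exp(t) + exp(t)]

Strategy: write A = P · J · P⁻¹ where J is a Jordan canonical form, so e^{tA} = P · e^{tJ} · P⁻¹, and e^{tJ} can be computed block-by-block.

A has Jordan form
J =
  [1, 1, 0]
  [0, 1, 1]
  [0, 0, 1]
(up to reordering of blocks).

Per-block formulas:
  For a 3×3 Jordan block J_3(1): exp(t · J_3(1)) = e^(1t)·(I + t·N + (t^2/2)·N^2), where N is the 3×3 nilpotent shift.

After assembling e^{tJ} and conjugating by P, we get:

e^{tA} =
  [-t^2*exp(t)/2 - t*exp(t) + exp(t), t*exp(t), t^2*exp(t)/2 + 3*t*exp(t)]
  [t^2*exp(t) + t*exp(t), -2*t*exp(t) + exp(t), -t^2*exp(t) - 5*t*exp(t)]
  [-t^2*exp(t)/2 - t*exp(t), t*exp(t), t^2*exp(t)/2 + 3*t*exp(t) + exp(t)]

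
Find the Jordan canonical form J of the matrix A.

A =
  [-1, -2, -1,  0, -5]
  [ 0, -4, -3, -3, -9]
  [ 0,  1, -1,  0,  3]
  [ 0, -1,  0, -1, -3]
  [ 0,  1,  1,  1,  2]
J_3(-1) ⊕ J_2(-1)

The characteristic polynomial is
  det(x·I − A) = x^5 + 5*x^4 + 10*x^3 + 10*x^2 + 5*x + 1 = (x + 1)^5

Eigenvalues and multiplicities (the geometric multiplicity of λ is n − rank(A − λI), which equals the number of Jordan blocks for λ):
  λ = -1: algebraic multiplicity = 5, geometric multiplicity = 2

Determining the block sizes for each eigenvalue:
  λ = -1: with am = 5 and gm = 2, the partition is not yet determined (e.g. several partitions of 5 into 2 parts exist). Let N = A − (-1)·I. Computing rank(N^1) = 3, rank(N^2) = 1, rank(N^3) = 0; the number of blocks of size ≥ j is rank(N^{j−1}) − rank(N^j), giving [2, 2, 1]. So we have 1 block(s) of size 3, 1 block(s) of size 2 → block sizes [3, 2]

Assembling the blocks gives a Jordan form
J =
  [-1,  1,  0,  0,  0]
  [ 0, -1,  1,  0,  0]
  [ 0,  0, -1,  0,  0]
  [ 0,  0,  0, -1,  1]
  [ 0,  0,  0,  0, -1]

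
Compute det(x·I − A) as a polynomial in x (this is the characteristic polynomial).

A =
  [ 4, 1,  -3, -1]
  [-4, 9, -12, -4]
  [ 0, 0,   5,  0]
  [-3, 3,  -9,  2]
x^4 - 20*x^3 + 150*x^2 - 500*x + 625

Expanding det(x·I − A) (e.g. by cofactor expansion or by noting that A is similar to its Jordan form J, which has the same characteristic polynomial as A) gives
  χ_A(x) = x^4 - 20*x^3 + 150*x^2 - 500*x + 625
which factors as (x - 5)^4. The eigenvalues (with algebraic multiplicities) are λ = 5 with multiplicity 4.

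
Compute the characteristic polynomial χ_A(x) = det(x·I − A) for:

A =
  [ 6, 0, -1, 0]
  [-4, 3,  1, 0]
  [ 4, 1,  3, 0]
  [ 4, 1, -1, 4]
x^4 - 16*x^3 + 96*x^2 - 256*x + 256

Expanding det(x·I − A) (e.g. by cofactor expansion or by noting that A is similar to its Jordan form J, which has the same characteristic polynomial as A) gives
  χ_A(x) = x^4 - 16*x^3 + 96*x^2 - 256*x + 256
which factors as (x - 4)^4. The eigenvalues (with algebraic multiplicities) are λ = 4 with multiplicity 4.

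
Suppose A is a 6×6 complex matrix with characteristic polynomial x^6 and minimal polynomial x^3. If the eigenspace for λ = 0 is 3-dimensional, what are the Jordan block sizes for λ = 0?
Block sizes for λ = 0: [3, 2, 1]

Step 1 — from the characteristic polynomial, algebraic multiplicity of λ = 0 is 6. From dim ker(A − (0)·I) = 3, there are exactly 3 Jordan blocks for λ = 0.
Step 2 — from the minimal polynomial, the factor (x − 0)^3 tells us the largest block for λ = 0 has size 3.
Step 3 — with total size 6, 3 blocks, and largest block 3, the block sizes (in nonincreasing order) are [3, 2, 1].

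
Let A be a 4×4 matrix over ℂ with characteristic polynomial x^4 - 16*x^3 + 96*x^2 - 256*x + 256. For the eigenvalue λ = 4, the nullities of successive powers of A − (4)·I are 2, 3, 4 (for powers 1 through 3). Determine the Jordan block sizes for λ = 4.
Block sizes for λ = 4: [3, 1]

From the dimensions of kernels of powers, the number of Jordan blocks of size at least j is d_j − d_{j−1} where d_j = dim ker(N^j) (with d_0 = 0). Computing the differences gives [2, 1, 1].
The number of blocks of size exactly k is (#blocks of size ≥ k) − (#blocks of size ≥ k + 1), so the partition is: 1 block(s) of size 1, 1 block(s) of size 3.
In nonincreasing order the block sizes are [3, 1].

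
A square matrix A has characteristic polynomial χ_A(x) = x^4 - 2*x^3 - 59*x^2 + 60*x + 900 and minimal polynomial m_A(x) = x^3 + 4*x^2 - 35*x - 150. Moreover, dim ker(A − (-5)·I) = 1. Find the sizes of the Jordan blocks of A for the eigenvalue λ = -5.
Block sizes for λ = -5: [2]

Step 1 — from the characteristic polynomial, algebraic multiplicity of λ = -5 is 2. From dim ker(A − (-5)·I) = 1, there are exactly 1 Jordan blocks for λ = -5.
Step 2 — from the minimal polynomial, the factor (x + 5)^2 tells us the largest block for λ = -5 has size 2.
Step 3 — with total size 2, 1 blocks, and largest block 2, the block sizes (in nonincreasing order) are [2].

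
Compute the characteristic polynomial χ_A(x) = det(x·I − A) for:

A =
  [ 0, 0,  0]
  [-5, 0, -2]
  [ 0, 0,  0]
x^3

Expanding det(x·I − A) (e.g. by cofactor expansion or by noting that A is similar to its Jordan form J, which has the same characteristic polynomial as A) gives
  χ_A(x) = x^3
which factors as x^3. The eigenvalues (with algebraic multiplicities) are λ = 0 with multiplicity 3.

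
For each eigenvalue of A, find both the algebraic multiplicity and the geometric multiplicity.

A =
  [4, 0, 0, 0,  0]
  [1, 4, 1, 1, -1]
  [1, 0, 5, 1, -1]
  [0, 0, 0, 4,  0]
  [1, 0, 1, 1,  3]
λ = 4: alg = 5, geom = 4

Step 1 — factor the characteristic polynomial to read off the algebraic multiplicities:
  χ_A(x) = (x - 4)^5

Step 2 — compute geometric multiplicities via the rank-nullity identity g(λ) = n − rank(A − λI):
  rank(A − (4)·I) = 1, so dim ker(A − (4)·I) = n − 1 = 4

Summary:
  λ = 4: algebraic multiplicity = 5, geometric multiplicity = 4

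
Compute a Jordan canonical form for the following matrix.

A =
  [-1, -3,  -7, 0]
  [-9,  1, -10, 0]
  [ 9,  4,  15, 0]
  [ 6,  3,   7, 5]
J_3(5) ⊕ J_1(5)

The characteristic polynomial is
  det(x·I − A) = x^4 - 20*x^3 + 150*x^2 - 500*x + 625 = (x - 5)^4

Eigenvalues and multiplicities (the geometric multiplicity of λ is n − rank(A − λI), which equals the number of Jordan blocks for λ):
  λ = 5: algebraic multiplicity = 4, geometric multiplicity = 2

Determining the block sizes for each eigenvalue:
  λ = 5: with am = 4 and gm = 2, the partition is not yet determined (e.g. several partitions of 4 into 2 parts exist). Let N = A − (5)·I. Computing rank(N^1) = 2, rank(N^2) = 1, rank(N^3) = 0; the number of blocks of size ≥ j is rank(N^{j−1}) − rank(N^j), giving [2, 1, 1]. So we have 1 block(s) of size 3, 1 block(s) of size 1 → block sizes [3, 1]

Assembling the blocks gives a Jordan form
J =
  [5, 1, 0, 0]
  [0, 5, 1, 0]
  [0, 0, 5, 0]
  [0, 0, 0, 5]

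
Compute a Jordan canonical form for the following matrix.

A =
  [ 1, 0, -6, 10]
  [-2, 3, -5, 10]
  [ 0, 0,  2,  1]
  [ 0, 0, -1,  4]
J_1(1) ⊕ J_3(3)

The characteristic polynomial is
  det(x·I − A) = x^4 - 10*x^3 + 36*x^2 - 54*x + 27 = (x - 3)^3*(x - 1)

Eigenvalues and multiplicities (the geometric multiplicity of λ is n − rank(A − λI), which equals the number of Jordan blocks for λ):
  λ = 1: algebraic multiplicity = 1, geometric multiplicity = 1
  λ = 3: algebraic multiplicity = 3, geometric multiplicity = 1

Determining the block sizes for each eigenvalue:
  λ = 1: one block (gm = 1), so the single block has size am = 1 → block sizes [1]
  λ = 3: one block (gm = 1), so the single block has size am = 3 → block sizes [3]

Assembling the blocks gives a Jordan form
J =
  [1, 0, 0, 0]
  [0, 3, 1, 0]
  [0, 0, 3, 1]
  [0, 0, 0, 3]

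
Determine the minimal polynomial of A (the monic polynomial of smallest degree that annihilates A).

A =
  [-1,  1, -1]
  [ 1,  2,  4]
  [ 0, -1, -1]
x^3

The characteristic polynomial is χ_A(x) = x^3, so the eigenvalues are known. The minimal polynomial is
  m_A(x) = Π_λ (x − λ)^{k_λ}
where k_λ is the size of the *largest* Jordan block for λ (equivalently, the smallest k with (A − λI)^k v = 0 for every generalised eigenvector v of λ).

  λ = 0: largest Jordan block has size 3, contributing (x − 0)^3

So m_A(x) = x^3 = x^3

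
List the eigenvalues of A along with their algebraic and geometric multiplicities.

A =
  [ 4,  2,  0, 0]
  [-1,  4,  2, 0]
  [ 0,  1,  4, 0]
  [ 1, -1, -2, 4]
λ = 4: alg = 4, geom = 2

Step 1 — factor the characteristic polynomial to read off the algebraic multiplicities:
  χ_A(x) = (x - 4)^4

Step 2 — compute geometric multiplicities via the rank-nullity identity g(λ) = n − rank(A − λI):
  rank(A − (4)·I) = 2, so dim ker(A − (4)·I) = n − 2 = 2

Summary:
  λ = 4: algebraic multiplicity = 4, geometric multiplicity = 2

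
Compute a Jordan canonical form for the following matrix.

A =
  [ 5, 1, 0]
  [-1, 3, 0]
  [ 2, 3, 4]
J_3(4)

The characteristic polynomial is
  det(x·I − A) = x^3 - 12*x^2 + 48*x - 64 = (x - 4)^3

Eigenvalues and multiplicities (the geometric multiplicity of λ is n − rank(A − λI), which equals the number of Jordan blocks for λ):
  λ = 4: algebraic multiplicity = 3, geometric multiplicity = 1

Determining the block sizes for each eigenvalue:
  λ = 4: one block (gm = 1), so the single block has size am = 3 → block sizes [3]

Assembling the blocks gives a Jordan form
J =
  [4, 1, 0]
  [0, 4, 1]
  [0, 0, 4]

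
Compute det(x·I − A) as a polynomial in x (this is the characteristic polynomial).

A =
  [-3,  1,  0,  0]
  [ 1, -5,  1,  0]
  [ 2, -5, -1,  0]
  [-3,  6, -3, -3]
x^4 + 12*x^3 + 54*x^2 + 108*x + 81

Expanding det(x·I − A) (e.g. by cofactor expansion or by noting that A is similar to its Jordan form J, which has the same characteristic polynomial as A) gives
  χ_A(x) = x^4 + 12*x^3 + 54*x^2 + 108*x + 81
which factors as (x + 3)^4. The eigenvalues (with algebraic multiplicities) are λ = -3 with multiplicity 4.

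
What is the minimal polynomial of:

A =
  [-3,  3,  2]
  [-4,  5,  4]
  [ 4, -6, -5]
x^2 + 2*x + 1

The characteristic polynomial is χ_A(x) = (x + 1)^3, so the eigenvalues are known. The minimal polynomial is
  m_A(x) = Π_λ (x − λ)^{k_λ}
where k_λ is the size of the *largest* Jordan block for λ (equivalently, the smallest k with (A − λI)^k v = 0 for every generalised eigenvector v of λ).

  λ = -1: largest Jordan block has size 2, contributing (x + 1)^2

So m_A(x) = (x + 1)^2 = x^2 + 2*x + 1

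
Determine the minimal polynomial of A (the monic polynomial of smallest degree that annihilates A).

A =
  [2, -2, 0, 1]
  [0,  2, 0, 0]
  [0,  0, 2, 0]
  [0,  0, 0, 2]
x^2 - 4*x + 4

The characteristic polynomial is χ_A(x) = (x - 2)^4, so the eigenvalues are known. The minimal polynomial is
  m_A(x) = Π_λ (x − λ)^{k_λ}
where k_λ is the size of the *largest* Jordan block for λ (equivalently, the smallest k with (A − λI)^k v = 0 for every generalised eigenvector v of λ).

  λ = 2: largest Jordan block has size 2, contributing (x − 2)^2

So m_A(x) = (x - 2)^2 = x^2 - 4*x + 4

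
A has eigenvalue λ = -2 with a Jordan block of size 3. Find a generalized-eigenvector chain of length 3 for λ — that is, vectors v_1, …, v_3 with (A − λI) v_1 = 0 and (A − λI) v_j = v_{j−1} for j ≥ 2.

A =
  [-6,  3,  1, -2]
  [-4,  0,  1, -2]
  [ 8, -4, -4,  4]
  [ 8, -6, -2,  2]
A Jordan chain for λ = -2 of length 3:
v_1 = (-4, 0, 0, 8)ᵀ
v_2 = (-4, -4, 8, 8)ᵀ
v_3 = (1, 0, 0, 0)ᵀ

Let N = A − (-2)·I. We want v_3 with N^3 v_3 = 0 but N^2 v_3 ≠ 0; then v_{j-1} := N · v_j for j = 3, …, 2.

Pick v_3 = (1, 0, 0, 0)ᵀ.
Then v_2 = N · v_3 = (-4, -4, 8, 8)ᵀ.
Then v_1 = N · v_2 = (-4, 0, 0, 8)ᵀ.

Sanity check: (A − (-2)·I) v_1 = (0, 0, 0, 0)ᵀ = 0. ✓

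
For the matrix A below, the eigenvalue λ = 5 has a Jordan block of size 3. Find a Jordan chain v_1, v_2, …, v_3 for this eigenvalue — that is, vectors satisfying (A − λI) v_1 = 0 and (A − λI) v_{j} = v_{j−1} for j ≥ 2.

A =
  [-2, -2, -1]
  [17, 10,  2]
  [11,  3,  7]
A Jordan chain for λ = 5 of length 3:
v_1 = (4, -12, -4)ᵀ
v_2 = (-7, 17, 11)ᵀ
v_3 = (1, 0, 0)ᵀ

Let N = A − (5)·I. We want v_3 with N^3 v_3 = 0 but N^2 v_3 ≠ 0; then v_{j-1} := N · v_j for j = 3, …, 2.

Pick v_3 = (1, 0, 0)ᵀ.
Then v_2 = N · v_3 = (-7, 17, 11)ᵀ.
Then v_1 = N · v_2 = (4, -12, -4)ᵀ.

Sanity check: (A − (5)·I) v_1 = (0, 0, 0)ᵀ = 0. ✓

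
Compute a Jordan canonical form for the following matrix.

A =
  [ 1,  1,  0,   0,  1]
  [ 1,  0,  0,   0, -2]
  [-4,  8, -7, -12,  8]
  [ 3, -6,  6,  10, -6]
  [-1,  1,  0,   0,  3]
J_2(1) ⊕ J_1(1) ⊕ J_1(2) ⊕ J_1(2)

The characteristic polynomial is
  det(x·I − A) = x^5 - 7*x^4 + 19*x^3 - 25*x^2 + 16*x - 4 = (x - 2)^2*(x - 1)^3

Eigenvalues and multiplicities (the geometric multiplicity of λ is n − rank(A − λI), which equals the number of Jordan blocks for λ):
  λ = 1: algebraic multiplicity = 3, geometric multiplicity = 2
  λ = 2: algebraic multiplicity = 2, geometric multiplicity = 2

Determining the block sizes for each eigenvalue:
  λ = 1: 2 blocks summing to 3 forces exactly one block of size 2 and the rest size 1 → block sizes [2, 1]
  λ = 2: gm = am = 2, so every block has size 1 → block sizes [1, 1]

Assembling the blocks gives a Jordan form
J =
  [1, 1, 0, 0, 0]
  [0, 1, 0, 0, 0]
  [0, 0, 1, 0, 0]
  [0, 0, 0, 2, 0]
  [0, 0, 0, 0, 2]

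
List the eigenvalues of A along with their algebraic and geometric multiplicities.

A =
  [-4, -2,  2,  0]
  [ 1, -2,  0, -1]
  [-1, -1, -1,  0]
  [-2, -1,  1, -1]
λ = -2: alg = 4, geom = 2

Step 1 — factor the characteristic polynomial to read off the algebraic multiplicities:
  χ_A(x) = (x + 2)^4

Step 2 — compute geometric multiplicities via the rank-nullity identity g(λ) = n − rank(A − λI):
  rank(A − (-2)·I) = 2, so dim ker(A − (-2)·I) = n − 2 = 2

Summary:
  λ = -2: algebraic multiplicity = 4, geometric multiplicity = 2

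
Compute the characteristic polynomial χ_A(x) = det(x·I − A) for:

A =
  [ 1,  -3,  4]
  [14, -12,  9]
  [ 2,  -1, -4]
x^3 + 15*x^2 + 75*x + 125

Expanding det(x·I − A) (e.g. by cofactor expansion or by noting that A is similar to its Jordan form J, which has the same characteristic polynomial as A) gives
  χ_A(x) = x^3 + 15*x^2 + 75*x + 125
which factors as (x + 5)^3. The eigenvalues (with algebraic multiplicities) are λ = -5 with multiplicity 3.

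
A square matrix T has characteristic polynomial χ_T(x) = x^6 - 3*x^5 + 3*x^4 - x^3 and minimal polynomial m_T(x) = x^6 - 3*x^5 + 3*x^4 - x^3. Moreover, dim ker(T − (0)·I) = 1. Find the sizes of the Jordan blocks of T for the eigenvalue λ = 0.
Block sizes for λ = 0: [3]

Step 1 — from the characteristic polynomial, algebraic multiplicity of λ = 0 is 3. From dim ker(T − (0)·I) = 1, there are exactly 1 Jordan blocks for λ = 0.
Step 2 — from the minimal polynomial, the factor (x − 0)^3 tells us the largest block for λ = 0 has size 3.
Step 3 — with total size 3, 1 blocks, and largest block 3, the block sizes (in nonincreasing order) are [3].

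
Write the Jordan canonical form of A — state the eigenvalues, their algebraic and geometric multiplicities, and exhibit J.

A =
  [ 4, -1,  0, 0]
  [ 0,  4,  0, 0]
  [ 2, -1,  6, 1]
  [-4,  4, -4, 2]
J_2(4) ⊕ J_2(4)

The characteristic polynomial is
  det(x·I − A) = x^4 - 16*x^3 + 96*x^2 - 256*x + 256 = (x - 4)^4

Eigenvalues and multiplicities (the geometric multiplicity of λ is n − rank(A − λI), which equals the number of Jordan blocks for λ):
  λ = 4: algebraic multiplicity = 4, geometric multiplicity = 2

Determining the block sizes for each eigenvalue:
  λ = 4: with am = 4 and gm = 2, the partition is not yet determined (e.g. several partitions of 4 into 2 parts exist). Let N = A − (4)·I. Computing rank(N^1) = 2, rank(N^2) = 0; the number of blocks of size ≥ j is rank(N^{j−1}) − rank(N^j), giving [2, 2]. So we have 2 block(s) of size 2 → block sizes [2, 2]

Assembling the blocks gives a Jordan form
J =
  [4, 1, 0, 0]
  [0, 4, 0, 0]
  [0, 0, 4, 1]
  [0, 0, 0, 4]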